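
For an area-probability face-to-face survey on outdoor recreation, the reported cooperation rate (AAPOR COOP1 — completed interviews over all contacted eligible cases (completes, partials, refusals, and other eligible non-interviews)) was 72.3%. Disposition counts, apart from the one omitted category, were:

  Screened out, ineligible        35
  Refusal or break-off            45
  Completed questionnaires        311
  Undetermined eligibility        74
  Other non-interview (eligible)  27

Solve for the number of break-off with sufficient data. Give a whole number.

COOP1 = 311 / D = 0.723
D = 311 / 0.723 = 430.2
Rest of base = 383
break-off with sufficient data = 430.2 − 383 ≈ 47

47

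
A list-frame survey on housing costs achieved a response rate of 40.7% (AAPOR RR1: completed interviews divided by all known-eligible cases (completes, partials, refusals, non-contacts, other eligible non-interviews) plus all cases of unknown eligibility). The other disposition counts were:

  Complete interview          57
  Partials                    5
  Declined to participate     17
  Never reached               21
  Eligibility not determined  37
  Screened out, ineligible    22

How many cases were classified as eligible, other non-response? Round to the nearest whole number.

RR1 = 57 / D = 0.407
D = 57 / 0.407 = 140.0
Remaining denominator categories sum to 137
eligible, other non-response = 140.0 − 137 ≈ 3

3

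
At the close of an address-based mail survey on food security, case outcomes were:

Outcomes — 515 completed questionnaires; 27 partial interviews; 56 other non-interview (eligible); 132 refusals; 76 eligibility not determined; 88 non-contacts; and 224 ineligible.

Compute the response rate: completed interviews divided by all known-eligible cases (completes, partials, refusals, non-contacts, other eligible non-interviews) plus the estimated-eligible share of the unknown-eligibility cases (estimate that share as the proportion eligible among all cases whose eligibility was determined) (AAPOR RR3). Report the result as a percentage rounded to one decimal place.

Num = 515
Determined eligible = 515 + 27 + 132 + 88 + 56 = 818
e = 818 / (818 + 224) = 818 / 1042 = 0.7850
Eligible share of unknowns = 0.7850 × 76 = 59.66
Denominator = 818 + 59.66 = 877.66
RR3 = 515 / 877.66 = 0.5868

58.7%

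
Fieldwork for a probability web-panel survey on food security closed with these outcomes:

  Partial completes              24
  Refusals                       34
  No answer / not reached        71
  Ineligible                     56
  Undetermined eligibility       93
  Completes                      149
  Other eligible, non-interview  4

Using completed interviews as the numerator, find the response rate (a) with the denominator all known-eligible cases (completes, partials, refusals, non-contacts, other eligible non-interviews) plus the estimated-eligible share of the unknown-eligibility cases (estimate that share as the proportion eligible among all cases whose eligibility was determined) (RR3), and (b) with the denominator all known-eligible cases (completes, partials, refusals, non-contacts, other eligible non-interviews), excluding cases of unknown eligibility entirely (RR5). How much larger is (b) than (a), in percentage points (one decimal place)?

Numerator → 149
Determined eligible → 149 + 24 + 34 + 71 + 4 = 282
e = 282 / (282 + 56) = 282 / 338 = 0.8343
Estimated eligible among unknowns → 0.8343 × 93 = 77.59
Base → 282 + 77.59 = 359.59
RR3 = 149 / 359.59 = 0.4144
Base → 149 + 24 + 34 + 71 + 4 = 282
RR5 = 149 / 282 = 0.5284
Difference = 52.84 − 41.44 = 11.40 percentage points

11.4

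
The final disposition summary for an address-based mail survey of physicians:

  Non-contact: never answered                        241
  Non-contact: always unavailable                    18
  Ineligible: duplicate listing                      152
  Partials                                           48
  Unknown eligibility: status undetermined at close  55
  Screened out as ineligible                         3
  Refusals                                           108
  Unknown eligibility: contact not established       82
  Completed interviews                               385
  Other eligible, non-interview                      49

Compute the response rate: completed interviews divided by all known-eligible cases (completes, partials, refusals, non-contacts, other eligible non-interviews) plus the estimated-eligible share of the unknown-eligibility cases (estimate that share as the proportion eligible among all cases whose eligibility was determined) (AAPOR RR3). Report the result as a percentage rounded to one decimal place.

39.9%

Never reached = 241 + 18 = 259
Unknown if eligible = 82 + 55 = 137
Out of scope = 3 + 152 = 155
Num: 385
Known eligible: 385 + 48 + 108 + 259 + 49 = 849
e = 849 / (849 + 155) = 849 / 1004 = 0.8456
Estimated eligible among unknowns: 0.8456 × 137 = 115.85
Base: 849 + 115.85 = 964.85
RR3 = 385 / 964.85 = 0.3990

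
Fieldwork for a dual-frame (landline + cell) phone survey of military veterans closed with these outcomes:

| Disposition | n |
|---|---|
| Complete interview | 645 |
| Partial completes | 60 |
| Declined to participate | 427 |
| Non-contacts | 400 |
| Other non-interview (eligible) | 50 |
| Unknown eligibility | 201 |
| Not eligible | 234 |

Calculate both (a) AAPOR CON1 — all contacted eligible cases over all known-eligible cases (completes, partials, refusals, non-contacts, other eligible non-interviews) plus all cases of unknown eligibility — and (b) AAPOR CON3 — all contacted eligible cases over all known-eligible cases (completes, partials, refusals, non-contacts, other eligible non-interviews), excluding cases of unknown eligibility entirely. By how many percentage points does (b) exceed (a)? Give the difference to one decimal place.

8.4

Num = 645 + 60 + 427 + 50 = 1182
Denom = 645 + 60 + 427 + 400 + 50 + 201 = 1783
CON1 = 1182 / 1783 = 0.6629
Denom = 645 + 60 + 427 + 400 + 50 = 1582
CON3 = 1182 / 1582 = 0.7472
Difference = 74.72 − 66.29 = 8.43 percentage points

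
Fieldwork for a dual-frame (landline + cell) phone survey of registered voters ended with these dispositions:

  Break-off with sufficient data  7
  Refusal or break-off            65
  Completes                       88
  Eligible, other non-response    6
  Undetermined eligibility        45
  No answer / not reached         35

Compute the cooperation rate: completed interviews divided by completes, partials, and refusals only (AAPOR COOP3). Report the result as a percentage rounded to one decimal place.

Numerator = 88
Denom = 88 + 7 + 65 = 160
COOP3 = 88 / 160 = 0.5500

55.0%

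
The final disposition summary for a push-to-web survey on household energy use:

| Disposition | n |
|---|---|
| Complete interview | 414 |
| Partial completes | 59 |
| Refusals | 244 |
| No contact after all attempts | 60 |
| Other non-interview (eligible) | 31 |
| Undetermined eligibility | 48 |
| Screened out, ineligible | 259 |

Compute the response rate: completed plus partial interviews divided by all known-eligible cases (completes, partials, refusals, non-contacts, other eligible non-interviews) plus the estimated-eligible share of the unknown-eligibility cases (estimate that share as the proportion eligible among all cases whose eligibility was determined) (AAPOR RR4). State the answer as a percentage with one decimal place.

56.0%

Numerator: 414 + 59 = 473
Known eligible: 414 + 59 + 244 + 60 + 31 = 808
e = 808 / (808 + 259) = 808 / 1067 = 0.7573
Estimated eligible among unknowns: 0.7573 × 48 = 36.35
Base: 808 + 36.35 = 844.35
RR4 = 473 / 844.35 = 0.5602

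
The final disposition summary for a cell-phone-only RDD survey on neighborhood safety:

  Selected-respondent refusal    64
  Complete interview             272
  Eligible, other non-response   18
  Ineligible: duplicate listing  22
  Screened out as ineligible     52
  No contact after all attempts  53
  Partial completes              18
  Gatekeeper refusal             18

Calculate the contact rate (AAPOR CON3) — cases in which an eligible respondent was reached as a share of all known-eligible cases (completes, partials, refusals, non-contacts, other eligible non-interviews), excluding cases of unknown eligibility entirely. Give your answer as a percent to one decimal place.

Refusal or break-off = 18 + 64 = 82
Not eligible = 52 + 22 = 74
Numerator = 272 + 18 + 82 + 18 = 390
Denominator = 272 + 18 + 82 + 53 + 18 = 443
CON3 = 390 / 443 = 0.8804

88.0%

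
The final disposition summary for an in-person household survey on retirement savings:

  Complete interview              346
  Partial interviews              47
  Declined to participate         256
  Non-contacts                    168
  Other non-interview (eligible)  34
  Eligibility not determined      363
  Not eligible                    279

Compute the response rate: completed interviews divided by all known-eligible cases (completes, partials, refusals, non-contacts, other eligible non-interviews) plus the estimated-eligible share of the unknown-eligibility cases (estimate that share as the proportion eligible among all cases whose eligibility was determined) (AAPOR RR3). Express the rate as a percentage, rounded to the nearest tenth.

30.8%

Num = 346
Determined eligible = 346 + 47 + 256 + 168 + 34 = 851
e = 851 / (851 + 279) = 851 / 1130 = 0.7531
e × U = 0.7531 × 363 = 273.38
Denom = 851 + 273.38 = 1124.38
RR3 = 346 / 1124.38 = 0.3077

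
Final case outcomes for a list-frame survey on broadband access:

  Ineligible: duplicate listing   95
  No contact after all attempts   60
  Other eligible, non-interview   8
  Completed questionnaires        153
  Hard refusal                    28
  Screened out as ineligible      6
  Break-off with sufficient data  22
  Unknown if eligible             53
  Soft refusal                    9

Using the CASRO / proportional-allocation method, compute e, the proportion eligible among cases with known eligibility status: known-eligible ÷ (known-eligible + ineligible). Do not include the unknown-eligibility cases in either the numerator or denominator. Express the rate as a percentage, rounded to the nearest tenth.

73.5%

Refusals = 28 + 9 = 37
Not eligible = 6 + 95 = 101
Eligible (known): 153 + 22 + 37 + 60 + 8 = 280
e = 280 / (280 + 101) = 280 / 381 = 0.7349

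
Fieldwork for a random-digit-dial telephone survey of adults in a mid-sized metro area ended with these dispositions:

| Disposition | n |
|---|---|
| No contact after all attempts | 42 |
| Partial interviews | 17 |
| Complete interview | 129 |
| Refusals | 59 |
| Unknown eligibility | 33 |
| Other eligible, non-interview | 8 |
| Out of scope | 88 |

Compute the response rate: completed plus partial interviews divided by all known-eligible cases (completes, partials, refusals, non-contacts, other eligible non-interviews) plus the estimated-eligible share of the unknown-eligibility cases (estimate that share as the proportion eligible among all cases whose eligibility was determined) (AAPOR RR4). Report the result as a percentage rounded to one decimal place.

Num → 129 + 17 = 146
Known eligible → 129 + 17 + 59 + 42 + 8 = 255
e = 255 / (255 + 88) = 255 / 343 = 0.7434
e × U → 0.7434 × 33 = 24.53
Base → 255 + 24.53 = 279.53
RR4 = 146 / 279.53 = 0.5223

52.2%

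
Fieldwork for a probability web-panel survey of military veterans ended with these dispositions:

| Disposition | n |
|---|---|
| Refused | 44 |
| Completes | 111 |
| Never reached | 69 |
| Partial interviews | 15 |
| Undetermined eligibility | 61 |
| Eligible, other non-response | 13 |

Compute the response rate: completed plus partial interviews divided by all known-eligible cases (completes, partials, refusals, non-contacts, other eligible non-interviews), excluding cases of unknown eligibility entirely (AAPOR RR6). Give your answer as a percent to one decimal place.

50.0%

Top = 111 + 15 = 126
Base = 111 + 15 + 44 + 69 + 13 = 252
RR6 = 126 / 252 = 0.5000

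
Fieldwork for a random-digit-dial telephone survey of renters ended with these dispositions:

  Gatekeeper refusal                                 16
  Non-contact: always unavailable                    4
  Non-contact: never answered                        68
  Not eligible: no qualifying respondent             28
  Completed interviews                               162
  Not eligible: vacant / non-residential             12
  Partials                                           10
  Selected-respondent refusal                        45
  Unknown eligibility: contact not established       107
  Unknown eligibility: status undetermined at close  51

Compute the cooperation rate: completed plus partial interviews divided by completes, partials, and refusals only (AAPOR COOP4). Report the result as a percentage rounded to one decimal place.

Refusal or break-off = 16 + 45 = 61
No contact after all attempts = 68 + 4 = 72
Eligibility not determined = 107 + 51 = 158
Screened out, ineligible = 28 + 12 = 40
Num: 162 + 10 = 172
Denominator: 162 + 10 + 61 = 233
COOP4 = 172 / 233 = 0.7382

73.8%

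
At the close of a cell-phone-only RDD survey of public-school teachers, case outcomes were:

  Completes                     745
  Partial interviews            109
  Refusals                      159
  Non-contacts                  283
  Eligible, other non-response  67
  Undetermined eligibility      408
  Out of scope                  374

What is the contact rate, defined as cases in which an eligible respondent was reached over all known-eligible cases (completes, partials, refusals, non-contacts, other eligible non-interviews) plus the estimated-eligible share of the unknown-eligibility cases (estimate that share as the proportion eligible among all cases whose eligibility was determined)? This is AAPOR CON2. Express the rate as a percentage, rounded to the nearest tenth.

64.2%

Top → 745 + 109 + 159 + 67 = 1080
Eligible (known) → 745 + 109 + 159 + 283 + 67 = 1363
e = 1363 / (1363 + 374) = 1363 / 1737 = 0.7847
Eligible share of unknowns → 0.7847 × 408 = 320.16
Denominator → 1363 + 320.16 = 1683.16
CON2 = 1080 / 1683.16 = 0.6417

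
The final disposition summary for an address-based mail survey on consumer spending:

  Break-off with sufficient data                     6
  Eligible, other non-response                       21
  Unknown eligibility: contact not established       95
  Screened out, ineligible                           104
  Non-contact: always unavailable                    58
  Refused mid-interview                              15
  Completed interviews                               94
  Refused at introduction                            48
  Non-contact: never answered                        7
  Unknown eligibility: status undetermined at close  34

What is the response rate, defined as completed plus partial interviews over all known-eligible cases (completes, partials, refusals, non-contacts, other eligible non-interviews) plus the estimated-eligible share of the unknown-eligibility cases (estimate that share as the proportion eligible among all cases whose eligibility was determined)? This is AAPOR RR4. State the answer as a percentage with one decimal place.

Declined to participate = 48 + 15 = 63
No contact after all attempts = 7 + 58 = 65
Undetermined eligibility = 95 + 34 = 129
Numerator = 94 + 6 = 100
Determined eligible = 94 + 6 + 63 + 65 + 21 = 249
e = 249 / (249 + 104) = 249 / 353 = 0.7054
Estimated eligible among unknowns = 0.7054 × 129 = 91.00
Denominator = 249 + 91.00 = 340.00
RR4 = 100 / 340.00 = 0.2941

29.4%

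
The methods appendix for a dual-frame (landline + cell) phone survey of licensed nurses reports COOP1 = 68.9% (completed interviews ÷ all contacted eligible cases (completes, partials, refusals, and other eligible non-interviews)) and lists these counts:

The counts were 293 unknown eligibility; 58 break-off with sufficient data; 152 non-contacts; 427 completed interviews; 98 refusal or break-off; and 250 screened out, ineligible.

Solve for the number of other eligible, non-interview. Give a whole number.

COOP1 = 427 / D = 0.689
D = 427 / 0.689 = 619.7
Remaining denominator categories sum to 583
other eligible, non-interview = 619.7 − 583 ≈ 37

37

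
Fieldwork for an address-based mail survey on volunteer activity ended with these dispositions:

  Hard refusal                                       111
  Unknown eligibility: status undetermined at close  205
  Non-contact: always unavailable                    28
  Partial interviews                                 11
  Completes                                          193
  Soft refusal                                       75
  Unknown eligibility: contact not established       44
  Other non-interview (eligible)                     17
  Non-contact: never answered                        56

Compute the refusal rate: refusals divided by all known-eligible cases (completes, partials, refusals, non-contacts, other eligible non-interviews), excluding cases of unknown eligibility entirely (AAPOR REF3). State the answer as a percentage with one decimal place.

Refusals = 111 + 75 = 186
Never reached = 56 + 28 = 84
Undetermined eligibility = 44 + 205 = 249
Numerator: 186
Denominator: 193 + 11 + 186 + 84 + 17 = 491
REF3 = 186 / 491 = 0.3788

37.9%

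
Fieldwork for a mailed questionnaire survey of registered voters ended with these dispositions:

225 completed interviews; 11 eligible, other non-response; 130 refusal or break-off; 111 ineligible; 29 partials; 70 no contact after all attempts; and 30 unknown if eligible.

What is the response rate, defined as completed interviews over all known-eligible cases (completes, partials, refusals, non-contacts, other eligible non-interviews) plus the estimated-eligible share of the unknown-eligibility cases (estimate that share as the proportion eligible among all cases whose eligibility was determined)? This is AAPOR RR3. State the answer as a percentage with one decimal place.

Numerator → 225
Eligible (known) → 225 + 29 + 130 + 70 + 11 = 465
e = 465 / (465 + 111) = 465 / 576 = 0.8073
Eligible share of unknowns → 0.8073 × 30 = 24.22
Denominator → 465 + 24.22 = 489.22
RR3 = 225 / 489.22 = 0.4599

46.0%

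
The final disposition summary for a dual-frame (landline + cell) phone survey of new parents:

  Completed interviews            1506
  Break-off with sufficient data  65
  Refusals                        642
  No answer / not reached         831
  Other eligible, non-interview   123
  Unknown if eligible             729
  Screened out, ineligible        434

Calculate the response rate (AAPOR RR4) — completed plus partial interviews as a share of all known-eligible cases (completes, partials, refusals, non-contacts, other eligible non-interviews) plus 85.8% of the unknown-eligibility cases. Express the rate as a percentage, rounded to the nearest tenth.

41.4%

Top: 1506 + 65 = 1571
Eligible (known): 1506 + 65 + 642 + 831 + 123 = 3167
Eligible share of unknowns: 0.8580 × 729 = 625.48
Denom: 3167 + 625.48 = 3792.48
RR4 = 1571 / 3792.48 = 0.4142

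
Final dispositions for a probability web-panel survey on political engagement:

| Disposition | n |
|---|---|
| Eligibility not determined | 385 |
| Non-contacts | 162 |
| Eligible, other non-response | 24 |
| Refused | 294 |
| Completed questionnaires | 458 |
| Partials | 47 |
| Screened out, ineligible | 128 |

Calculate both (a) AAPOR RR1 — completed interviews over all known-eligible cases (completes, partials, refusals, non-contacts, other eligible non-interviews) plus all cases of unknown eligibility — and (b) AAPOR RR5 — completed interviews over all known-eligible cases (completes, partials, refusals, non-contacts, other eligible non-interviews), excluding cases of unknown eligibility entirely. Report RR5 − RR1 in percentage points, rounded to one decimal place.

13.1

Num = 458
Base = 458 + 47 + 294 + 162 + 24 + 385 = 1370
RR1 = 458 / 1370 = 0.3343
Base = 458 + 47 + 294 + 162 + 24 = 985
RR5 = 458 / 985 = 0.4650
Difference = 46.50 − 33.43 = 13.07 percentage points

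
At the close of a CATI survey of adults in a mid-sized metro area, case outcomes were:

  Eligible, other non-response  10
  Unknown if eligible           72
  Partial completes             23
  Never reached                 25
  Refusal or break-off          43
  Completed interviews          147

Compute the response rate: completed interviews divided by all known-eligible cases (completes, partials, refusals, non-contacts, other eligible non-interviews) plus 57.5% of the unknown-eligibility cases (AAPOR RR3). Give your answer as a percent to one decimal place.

Num = 147
Eligible (known) = 147 + 23 + 43 + 25 + 10 = 248
Eligible share of unknowns = 0.5750 × 72 = 41.40
Base = 248 + 41.40 = 289.40
RR3 = 147 / 289.40 = 0.5079

50.8%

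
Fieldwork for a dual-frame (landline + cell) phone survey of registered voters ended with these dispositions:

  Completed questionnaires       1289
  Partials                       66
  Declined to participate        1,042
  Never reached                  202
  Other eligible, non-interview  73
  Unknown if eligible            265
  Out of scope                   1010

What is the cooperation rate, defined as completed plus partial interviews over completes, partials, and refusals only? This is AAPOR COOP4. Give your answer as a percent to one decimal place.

Top = 1289 + 66 = 1355
Denominator = 1289 + 66 + 1042 = 2397
COOP4 = 1355 / 2397 = 0.5653

56.5%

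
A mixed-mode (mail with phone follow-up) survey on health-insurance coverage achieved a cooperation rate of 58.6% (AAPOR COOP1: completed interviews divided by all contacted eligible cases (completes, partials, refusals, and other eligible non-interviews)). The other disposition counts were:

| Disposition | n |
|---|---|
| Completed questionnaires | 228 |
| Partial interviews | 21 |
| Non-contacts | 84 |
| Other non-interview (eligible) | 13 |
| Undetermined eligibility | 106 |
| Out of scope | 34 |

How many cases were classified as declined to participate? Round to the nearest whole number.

127

COOP1 = 228 / D = 0.586
D = 228 / 0.586 = 389.1
Remaining denominator categories sum to 262
declined to participate = 389.1 − 262 ≈ 127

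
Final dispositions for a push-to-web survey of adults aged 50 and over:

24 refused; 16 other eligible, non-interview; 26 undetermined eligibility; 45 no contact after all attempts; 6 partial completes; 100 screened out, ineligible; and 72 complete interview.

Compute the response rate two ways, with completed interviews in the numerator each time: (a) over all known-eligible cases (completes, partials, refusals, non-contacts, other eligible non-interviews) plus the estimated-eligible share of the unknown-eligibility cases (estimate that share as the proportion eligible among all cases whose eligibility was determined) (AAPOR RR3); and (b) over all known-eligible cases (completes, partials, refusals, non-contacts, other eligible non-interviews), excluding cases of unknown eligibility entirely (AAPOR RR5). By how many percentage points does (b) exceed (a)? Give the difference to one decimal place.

4.0

Num = 72
Known eligible = 72 + 6 + 24 + 45 + 16 = 163
e = 163 / (163 + 100) = 163 / 263 = 0.6198
Estimated eligible among unknowns = 0.6198 × 26 = 16.11
Base = 163 + 16.11 = 179.11
RR3 = 72 / 179.11 = 0.4020
Base = 72 + 6 + 24 + 45 + 16 = 163
RR5 = 72 / 163 = 0.4417
Difference = 44.17 − 40.20 = 3.97 percentage points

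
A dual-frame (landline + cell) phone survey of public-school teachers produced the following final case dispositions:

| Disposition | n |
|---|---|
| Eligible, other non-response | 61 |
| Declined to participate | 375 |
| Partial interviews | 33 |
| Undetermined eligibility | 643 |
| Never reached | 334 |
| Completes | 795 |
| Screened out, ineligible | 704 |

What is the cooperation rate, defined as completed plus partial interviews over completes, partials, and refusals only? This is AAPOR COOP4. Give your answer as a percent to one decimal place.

68.8%

Numerator → 795 + 33 = 828
Denominator → 795 + 33 + 375 = 1203
COOP4 = 828 / 1203 = 0.6883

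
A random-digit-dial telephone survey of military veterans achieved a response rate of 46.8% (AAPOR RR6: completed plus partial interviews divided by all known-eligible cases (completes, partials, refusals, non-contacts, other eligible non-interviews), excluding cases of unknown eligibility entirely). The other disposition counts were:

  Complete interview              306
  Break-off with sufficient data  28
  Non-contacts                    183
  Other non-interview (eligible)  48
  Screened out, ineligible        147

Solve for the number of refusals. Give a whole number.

149

Top: 306 + 28 = 334
RR6 = 334 / D = 0.468
D = 334 / 0.468 = 713.7
Other denominator terms total 565
refusals = 713.7 − 565 ≈ 149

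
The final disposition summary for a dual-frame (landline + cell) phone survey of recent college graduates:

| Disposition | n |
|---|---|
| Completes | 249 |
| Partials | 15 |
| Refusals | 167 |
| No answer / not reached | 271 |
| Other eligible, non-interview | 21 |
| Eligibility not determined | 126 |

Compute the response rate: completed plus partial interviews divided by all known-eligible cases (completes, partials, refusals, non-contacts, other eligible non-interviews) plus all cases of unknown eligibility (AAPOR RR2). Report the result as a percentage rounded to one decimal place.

31.1%

Numerator: 249 + 15 = 264
Denom: 249 + 15 + 167 + 271 + 21 + 126 = 849
RR2 = 264 / 849 = 0.3110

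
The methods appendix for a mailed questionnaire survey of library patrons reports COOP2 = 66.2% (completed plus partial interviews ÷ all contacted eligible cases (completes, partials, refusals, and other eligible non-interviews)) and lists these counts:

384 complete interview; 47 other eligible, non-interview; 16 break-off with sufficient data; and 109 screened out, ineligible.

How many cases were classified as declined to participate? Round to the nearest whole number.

Num = 384 + 16 = 400
COOP2 = 400 / D = 0.662
D = 400 / 0.662 = 604.2
Other denominator terms total 447
declined to participate = 604.2 − 447 ≈ 157

157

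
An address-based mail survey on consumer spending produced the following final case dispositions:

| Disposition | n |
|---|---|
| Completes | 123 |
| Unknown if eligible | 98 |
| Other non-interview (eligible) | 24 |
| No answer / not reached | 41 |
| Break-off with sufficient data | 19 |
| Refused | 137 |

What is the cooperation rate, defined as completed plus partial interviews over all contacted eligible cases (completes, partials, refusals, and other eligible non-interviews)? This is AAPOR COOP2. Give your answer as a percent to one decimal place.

46.9%

Num → 123 + 19 = 142
Denom → 123 + 19 + 137 + 24 = 303
COOP2 = 142 / 303 = 0.4686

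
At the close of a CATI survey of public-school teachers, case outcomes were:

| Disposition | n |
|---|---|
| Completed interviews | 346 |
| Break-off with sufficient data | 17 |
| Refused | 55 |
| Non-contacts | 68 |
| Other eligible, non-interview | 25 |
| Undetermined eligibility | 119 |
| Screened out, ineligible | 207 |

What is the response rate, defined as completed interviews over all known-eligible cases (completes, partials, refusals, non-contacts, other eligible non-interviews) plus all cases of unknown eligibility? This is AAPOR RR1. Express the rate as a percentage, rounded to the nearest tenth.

54.9%

Top = 346
Denominator = 346 + 17 + 55 + 68 + 25 + 119 = 630
RR1 = 346 / 630 = 0.5492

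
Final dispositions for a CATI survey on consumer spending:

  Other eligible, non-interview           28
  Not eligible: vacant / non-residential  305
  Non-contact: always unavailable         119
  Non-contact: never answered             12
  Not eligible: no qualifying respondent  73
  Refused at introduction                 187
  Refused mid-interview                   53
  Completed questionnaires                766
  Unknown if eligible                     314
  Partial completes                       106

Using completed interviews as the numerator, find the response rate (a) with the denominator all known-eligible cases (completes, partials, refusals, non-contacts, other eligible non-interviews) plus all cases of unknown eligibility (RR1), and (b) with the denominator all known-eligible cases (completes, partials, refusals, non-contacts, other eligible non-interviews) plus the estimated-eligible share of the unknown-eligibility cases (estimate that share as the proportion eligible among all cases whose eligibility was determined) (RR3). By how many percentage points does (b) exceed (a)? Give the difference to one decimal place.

2.3

Refusals = 187 + 53 = 240
Never reached = 12 + 119 = 131
Out of scope = 73 + 305 = 378
Numerator = 766
Base = 766 + 106 + 240 + 131 + 28 + 314 = 1585
RR1 = 766 / 1585 = 0.4833
Known eligible = 766 + 106 + 240 + 131 + 28 = 1271
e = 1271 / (1271 + 378) = 1271 / 1649 = 0.7708
Estimated eligible among unknowns = 0.7708 × 314 = 242.03
Base = 1271 + 242.03 = 1513.03
RR3 = 766 / 1513.03 = 0.5063
Difference = 50.63 − 48.33 = 2.30 percentage points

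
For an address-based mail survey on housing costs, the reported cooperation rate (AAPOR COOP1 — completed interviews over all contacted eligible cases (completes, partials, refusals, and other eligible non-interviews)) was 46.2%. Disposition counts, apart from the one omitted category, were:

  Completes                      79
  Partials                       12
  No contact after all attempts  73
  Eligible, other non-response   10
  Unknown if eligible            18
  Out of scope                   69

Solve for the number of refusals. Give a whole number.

70

COOP1 = 79 / D = 0.462
D = 79 / 0.462 = 171.0
Remaining denominator categories sum to 101
refusals = 171.0 − 101 ≈ 70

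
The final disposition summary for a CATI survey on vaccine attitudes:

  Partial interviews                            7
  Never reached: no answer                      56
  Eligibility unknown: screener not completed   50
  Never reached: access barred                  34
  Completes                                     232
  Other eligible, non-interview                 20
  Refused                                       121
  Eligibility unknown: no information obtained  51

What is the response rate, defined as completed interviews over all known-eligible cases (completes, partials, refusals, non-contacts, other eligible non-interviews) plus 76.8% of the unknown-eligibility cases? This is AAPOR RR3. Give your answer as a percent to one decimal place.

Non-contacts = 56 + 34 = 90
Unknown eligibility = 50 + 51 = 101
Top = 232
Known eligible = 232 + 7 + 121 + 90 + 20 = 470
e × U = 0.7680 × 101 = 77.57
Denom = 470 + 77.57 = 547.57
RR3 = 232 / 547.57 = 0.4237

42.4%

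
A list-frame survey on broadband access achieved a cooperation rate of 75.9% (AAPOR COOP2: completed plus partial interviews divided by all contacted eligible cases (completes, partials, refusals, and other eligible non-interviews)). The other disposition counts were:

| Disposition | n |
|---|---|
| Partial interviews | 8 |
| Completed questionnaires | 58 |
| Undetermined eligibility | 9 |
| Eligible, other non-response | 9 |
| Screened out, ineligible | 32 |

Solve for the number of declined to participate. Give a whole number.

Numerator → 58 + 8 = 66
COOP2 = 66 / D = 0.759
D = 66 / 0.759 = 87.0
Rest of base = 75
declined to participate = 87.0 − 75 ≈ 12

12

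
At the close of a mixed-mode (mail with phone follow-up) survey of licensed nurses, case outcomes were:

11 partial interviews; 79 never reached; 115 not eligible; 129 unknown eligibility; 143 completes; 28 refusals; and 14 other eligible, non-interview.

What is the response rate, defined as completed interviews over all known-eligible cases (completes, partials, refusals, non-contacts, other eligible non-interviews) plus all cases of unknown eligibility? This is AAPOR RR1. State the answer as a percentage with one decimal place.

35.4%

Top: 143
Base: 143 + 11 + 28 + 79 + 14 + 129 = 404
RR1 = 143 / 404 = 0.3540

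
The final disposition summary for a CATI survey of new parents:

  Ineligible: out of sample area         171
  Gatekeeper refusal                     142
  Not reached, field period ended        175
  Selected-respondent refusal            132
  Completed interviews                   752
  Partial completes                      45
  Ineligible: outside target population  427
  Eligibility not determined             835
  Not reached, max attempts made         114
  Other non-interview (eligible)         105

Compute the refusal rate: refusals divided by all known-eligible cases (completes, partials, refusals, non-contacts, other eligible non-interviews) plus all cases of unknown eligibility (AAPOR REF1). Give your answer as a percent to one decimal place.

Declined to participate = 142 + 132 = 274
No answer / not reached = 175 + 114 = 289
Out of scope = 427 + 171 = 598
Num: 274
Denom: 752 + 45 + 274 + 289 + 105 + 835 = 2300
REF1 = 274 / 2300 = 0.1191

11.9%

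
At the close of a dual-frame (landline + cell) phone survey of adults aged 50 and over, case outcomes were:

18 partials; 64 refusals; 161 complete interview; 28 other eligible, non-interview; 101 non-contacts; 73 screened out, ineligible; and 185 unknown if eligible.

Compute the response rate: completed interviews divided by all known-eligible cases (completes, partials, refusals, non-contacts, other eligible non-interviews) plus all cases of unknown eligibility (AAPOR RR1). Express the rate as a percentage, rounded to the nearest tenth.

28.9%

Num: 161
Denominator: 161 + 18 + 64 + 101 + 28 + 185 = 557
RR1 = 161 / 557 = 0.2890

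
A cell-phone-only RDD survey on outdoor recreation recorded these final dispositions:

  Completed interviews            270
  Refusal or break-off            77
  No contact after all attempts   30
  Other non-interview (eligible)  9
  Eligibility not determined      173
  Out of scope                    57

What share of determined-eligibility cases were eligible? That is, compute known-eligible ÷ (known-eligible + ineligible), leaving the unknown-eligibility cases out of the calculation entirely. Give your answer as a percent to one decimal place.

Determined eligible: 270 + 77 + 30 + 9 = 386
e = 386 / (386 + 57) = 386 / 443 = 0.8713

87.1%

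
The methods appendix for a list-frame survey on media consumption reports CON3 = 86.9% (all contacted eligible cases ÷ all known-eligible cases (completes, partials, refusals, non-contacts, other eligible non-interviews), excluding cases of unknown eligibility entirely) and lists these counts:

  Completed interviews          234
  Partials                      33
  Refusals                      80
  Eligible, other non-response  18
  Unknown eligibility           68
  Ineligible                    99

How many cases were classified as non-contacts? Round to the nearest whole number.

Num = 234 + 33 + 80 + 18 = 365
CON3 = 365 / D = 0.869
D = 365 / 0.869 = 420.0
Other denominator terms total 365
non-contacts = 420.0 − 365 ≈ 55

55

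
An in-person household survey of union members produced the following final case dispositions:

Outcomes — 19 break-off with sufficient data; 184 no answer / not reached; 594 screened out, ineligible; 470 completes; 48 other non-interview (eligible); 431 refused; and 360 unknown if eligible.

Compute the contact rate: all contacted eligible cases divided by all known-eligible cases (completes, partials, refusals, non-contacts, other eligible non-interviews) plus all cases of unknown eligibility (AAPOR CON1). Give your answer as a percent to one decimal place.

Numerator = 470 + 19 + 431 + 48 = 968
Denominator = 470 + 19 + 431 + 184 + 48 + 360 = 1512
CON1 = 968 / 1512 = 0.6402

64.0%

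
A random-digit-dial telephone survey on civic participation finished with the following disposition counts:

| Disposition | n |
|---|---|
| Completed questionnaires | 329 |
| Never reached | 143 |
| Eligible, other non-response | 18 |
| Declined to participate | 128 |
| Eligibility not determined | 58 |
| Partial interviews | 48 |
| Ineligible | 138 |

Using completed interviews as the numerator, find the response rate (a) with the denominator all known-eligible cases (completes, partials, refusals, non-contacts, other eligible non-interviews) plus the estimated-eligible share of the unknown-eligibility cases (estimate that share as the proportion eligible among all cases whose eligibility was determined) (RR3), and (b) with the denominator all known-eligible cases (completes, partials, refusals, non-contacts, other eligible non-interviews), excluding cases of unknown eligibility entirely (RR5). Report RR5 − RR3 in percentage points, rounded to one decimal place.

3.3

Top: 329
Eligible (known): 329 + 48 + 128 + 143 + 18 = 666
e = 666 / (666 + 138) = 666 / 804 = 0.8284
Eligible share of unknowns: 0.8284 × 58 = 48.05
Denom: 666 + 48.05 = 714.05
RR3 = 329 / 714.05 = 0.4608
Denom: 329 + 48 + 128 + 143 + 18 = 666
RR5 = 329 / 666 = 0.4940
Difference = 49.40 − 46.08 = 3.32 percentage points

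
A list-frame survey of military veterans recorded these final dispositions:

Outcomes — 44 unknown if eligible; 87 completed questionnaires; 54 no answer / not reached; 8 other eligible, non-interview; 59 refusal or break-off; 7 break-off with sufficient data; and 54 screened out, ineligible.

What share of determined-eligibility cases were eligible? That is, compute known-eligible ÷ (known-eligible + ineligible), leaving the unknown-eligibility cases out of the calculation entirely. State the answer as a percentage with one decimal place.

79.9%

Eligible (known) → 87 + 7 + 59 + 54 + 8 = 215
e = 215 / (215 + 54) = 215 / 269 = 0.7993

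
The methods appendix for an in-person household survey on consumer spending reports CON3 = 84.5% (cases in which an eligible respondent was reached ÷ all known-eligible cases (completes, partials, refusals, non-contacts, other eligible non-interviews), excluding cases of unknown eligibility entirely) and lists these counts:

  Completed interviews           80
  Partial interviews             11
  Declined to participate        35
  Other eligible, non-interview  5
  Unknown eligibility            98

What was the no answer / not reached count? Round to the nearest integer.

24

Num → 80 + 11 + 35 + 5 = 131
CON3 = 131 / D = 0.845
D = 131 / 0.845 = 155.0
Rest of base = 131
no answer / not reached = 155.0 − 131 ≈ 24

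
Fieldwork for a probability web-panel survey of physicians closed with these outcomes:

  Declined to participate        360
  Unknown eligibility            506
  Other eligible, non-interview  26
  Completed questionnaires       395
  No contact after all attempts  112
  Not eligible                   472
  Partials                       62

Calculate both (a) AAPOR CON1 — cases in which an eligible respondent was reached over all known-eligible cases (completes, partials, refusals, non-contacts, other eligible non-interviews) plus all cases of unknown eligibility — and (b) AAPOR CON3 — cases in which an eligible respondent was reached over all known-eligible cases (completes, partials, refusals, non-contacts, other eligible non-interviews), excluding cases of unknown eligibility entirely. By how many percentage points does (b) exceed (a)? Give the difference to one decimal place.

30.6

Numerator = 395 + 62 + 360 + 26 = 843
Base = 395 + 62 + 360 + 112 + 26 + 506 = 1461
CON1 = 843 / 1461 = 0.5770
Base = 395 + 62 + 360 + 112 + 26 = 955
CON3 = 843 / 955 = 0.8827
Difference = 88.27 − 57.70 = 30.57 percentage points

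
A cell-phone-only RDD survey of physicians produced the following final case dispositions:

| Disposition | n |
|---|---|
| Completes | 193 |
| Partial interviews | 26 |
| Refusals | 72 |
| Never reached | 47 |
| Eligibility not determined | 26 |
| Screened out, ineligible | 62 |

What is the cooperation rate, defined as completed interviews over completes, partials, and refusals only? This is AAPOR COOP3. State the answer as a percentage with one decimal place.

Numerator: 193
Denominator: 193 + 26 + 72 = 291
COOP3 = 193 / 291 = 0.6632

66.3%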